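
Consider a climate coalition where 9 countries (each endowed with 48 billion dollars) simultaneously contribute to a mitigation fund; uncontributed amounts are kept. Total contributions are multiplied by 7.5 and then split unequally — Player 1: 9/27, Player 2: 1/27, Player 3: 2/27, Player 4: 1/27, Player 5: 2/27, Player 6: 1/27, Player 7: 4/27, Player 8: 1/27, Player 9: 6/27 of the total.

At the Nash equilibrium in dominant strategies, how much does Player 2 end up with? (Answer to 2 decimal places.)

Each unit j contributes comes back to j as 7.5 × (j's share), so j prefers to contribute only if that share exceeds 1/7.5 = 0.1333; otherwise keeping the unit dominates.
Player 1, Player 7 and Player 9 clear that bar, contributing 48 each; the remaining 6 contribute 0. Total contributed: 144.
Player 2 keeps 48 and receives 7.5 × 144 × 1/27 = 40.00 from the mitigation fund, for a payoff of 88.00.

88.00 billion dollars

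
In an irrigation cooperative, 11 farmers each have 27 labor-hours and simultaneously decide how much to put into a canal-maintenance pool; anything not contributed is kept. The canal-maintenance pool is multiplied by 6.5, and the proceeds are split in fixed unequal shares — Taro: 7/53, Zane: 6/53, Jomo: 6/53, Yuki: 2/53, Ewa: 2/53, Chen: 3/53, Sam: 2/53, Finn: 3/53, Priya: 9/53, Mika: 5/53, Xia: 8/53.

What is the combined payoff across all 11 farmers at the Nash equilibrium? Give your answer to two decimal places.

A player with share s gets back 6.5·s per unit contributed, so full contribution is dominant for anyone with s > 1/6.5 = 0.1538 and zero contribution is dominant for anyone below.
Only Priya (9/53) clears that bar, contributing 27; the remaining 10 contribute 0. Total contributed: 27.
The canal-maintenance pool pays out 6.5 × 27 = 175.50 in total (split across the unequal shares, but the aggregate is all that matters for the group sum).
The 10 free-riders keep 27 each, adding 270. Group total = 270 + 175.50 = 445.50.

445.50 labor-hours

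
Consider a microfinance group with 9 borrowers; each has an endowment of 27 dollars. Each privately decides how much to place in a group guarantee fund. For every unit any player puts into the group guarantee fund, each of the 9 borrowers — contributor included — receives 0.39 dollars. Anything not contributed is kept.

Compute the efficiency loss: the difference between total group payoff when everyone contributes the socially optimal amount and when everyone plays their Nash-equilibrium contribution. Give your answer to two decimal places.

The private return per contributed unit is 0.39 < 1, so contributing 0 is dominant for every player. At the Nash equilibrium everyone keeps their 27, and the group total is 9 × 27 = 243.
Each contributed unit returns 3.510 to the group as a whole (0.39 to each of 9 players), which exceeds 1, so the social optimum is full contribution: group total = 3.510 × 243 = 852.93.
Efficiency loss = 852.93 − 243 = 609.93.

609.93 dollars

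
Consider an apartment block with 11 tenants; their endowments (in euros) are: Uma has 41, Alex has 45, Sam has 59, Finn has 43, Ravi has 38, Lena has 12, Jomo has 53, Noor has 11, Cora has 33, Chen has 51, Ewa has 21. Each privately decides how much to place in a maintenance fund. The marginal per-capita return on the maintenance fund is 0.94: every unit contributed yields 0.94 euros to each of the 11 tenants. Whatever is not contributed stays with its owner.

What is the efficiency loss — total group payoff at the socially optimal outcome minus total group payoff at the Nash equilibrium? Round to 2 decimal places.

3801.38 euros

The private return per contributed unit is 0.94 < 1 for everyone, so the Nash equilibrium is zero contribution and the group total is Σ E_j = 41 + 45 + 59 + 43 + 38 + 12 + 53 + 11 + 33 + 51 + 21 = 407.
Each contributed unit returns 10.340 to the group, so the social optimum is full contribution by everyone: group total = 10.340 × 407 = 4208.38.
Efficiency loss = (10.340 − 1) × 407 = 3801.38.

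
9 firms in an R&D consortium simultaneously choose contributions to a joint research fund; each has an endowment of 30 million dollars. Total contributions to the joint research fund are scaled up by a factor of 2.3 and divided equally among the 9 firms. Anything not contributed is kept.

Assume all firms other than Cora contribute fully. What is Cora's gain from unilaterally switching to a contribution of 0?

22.33 million dollars

Switching from a contribution of 30 to 0 lets Cora keep an extra 30 million dollars, but lowers the joint research fund by 30, which costs Cora their own share of that drop: 2.3/9 × 30 = 7.67.
Net gain = 30 − 7.67 = 22.33. The private return per contributed unit (0.2556) is below 1, so free-riding is indeed the best response regardless of what the others do.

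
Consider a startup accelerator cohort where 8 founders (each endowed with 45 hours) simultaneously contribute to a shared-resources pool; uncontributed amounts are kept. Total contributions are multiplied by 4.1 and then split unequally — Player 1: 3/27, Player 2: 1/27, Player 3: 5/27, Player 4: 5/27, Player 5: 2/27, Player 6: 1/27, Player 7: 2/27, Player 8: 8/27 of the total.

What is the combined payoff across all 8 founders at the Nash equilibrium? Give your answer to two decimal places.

Player j's private return per contributed unit is 4.1 × (j's share). Contributing is weakly dominant for j when that share is at least 1/4.1 = 0.2439, and contributing 0 is dominant otherwise.
Only Player 8 (8/27) clears that bar, contributing 45; the remaining 7 contribute 0. Total contributed: 45.
The shared-resources pool pays out 4.1 × 45 = 184.50 in total (split across the unequal shares, but the aggregate is all that matters for the group sum).
The 7 free-riders keep 45 each, adding 315. Group total = 315 + 184.50 = 499.50.

499.50 hours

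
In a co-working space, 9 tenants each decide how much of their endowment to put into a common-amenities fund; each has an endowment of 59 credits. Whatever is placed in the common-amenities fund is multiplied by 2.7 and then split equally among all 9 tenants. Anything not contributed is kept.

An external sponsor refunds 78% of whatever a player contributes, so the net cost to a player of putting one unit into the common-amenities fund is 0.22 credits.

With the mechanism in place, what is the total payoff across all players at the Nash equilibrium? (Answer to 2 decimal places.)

1847.88 credits

With the mechanism, a contributed unit returns (2.7/9) / 0.22 = 1.3636 per unit of net cost to the contributor — now above 1 — so contributing fully is weakly dominant for every player.
At the Nash equilibrium everyone contributes 59. Group total payoff = 9 × (59 × 0.78 + 2.7 × 59) = 1847.88.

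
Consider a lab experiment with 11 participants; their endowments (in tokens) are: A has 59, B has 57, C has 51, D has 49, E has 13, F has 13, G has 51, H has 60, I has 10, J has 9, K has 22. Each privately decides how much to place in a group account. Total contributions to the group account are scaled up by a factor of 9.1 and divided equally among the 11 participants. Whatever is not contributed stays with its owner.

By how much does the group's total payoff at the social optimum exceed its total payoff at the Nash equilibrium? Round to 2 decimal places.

3191.40 tokens

The private return per contributed unit is 9.1/11 = 0.8273 < 1 for every player regardless of endowment, so the Nash equilibrium is zero contribution and the group total is Σ E_j = 59 + 57 + 51 + 49 + 13 + 13 + 51 + 60 + 10 + 9 + 22 = 394.
Each contributed unit returns 9.100 to the group, so the social optimum is full contribution by everyone: group total = 9.100 × 394 = 3585.40.
Efficiency loss = (9.100 − 1) × 394 = 3191.40.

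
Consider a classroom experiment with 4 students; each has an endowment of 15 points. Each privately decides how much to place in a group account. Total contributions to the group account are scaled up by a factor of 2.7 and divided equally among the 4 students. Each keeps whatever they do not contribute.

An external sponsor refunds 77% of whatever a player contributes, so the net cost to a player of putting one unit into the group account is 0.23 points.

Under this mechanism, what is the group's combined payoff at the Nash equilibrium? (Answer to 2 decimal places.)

With the mechanism, a contributed unit returns (2.7/4) / 0.23 = 2.9348 per unit of net cost to the contributor — now above 1 — so contributing fully is weakly dominant for every player.
At the Nash equilibrium everyone contributes 15. Group total payoff = 4 × (15 × 0.77 + 2.7 × 15) = 208.20.

208.20 points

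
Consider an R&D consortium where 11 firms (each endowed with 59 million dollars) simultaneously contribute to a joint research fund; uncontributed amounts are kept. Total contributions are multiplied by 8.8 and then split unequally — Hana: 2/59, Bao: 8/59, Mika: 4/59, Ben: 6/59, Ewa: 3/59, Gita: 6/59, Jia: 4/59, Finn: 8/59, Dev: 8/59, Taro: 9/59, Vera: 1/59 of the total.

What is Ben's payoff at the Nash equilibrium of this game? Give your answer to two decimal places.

For player j, contributing a unit is worthwhile iff 8.8 × (j's share) ≥ 1, i.e. iff j's share is at least 0.1136.
The shares above 0.1136 belong to Bao, Finn, Dev and Taro, contributing 59 each; the remaining 7 contribute 0. Total contributed: 236.
Ben keeps 59 and receives 8.8 × 236 × 6/59 = 211.20 from the joint research fund, for a payoff of 270.20.

270.20 million dollars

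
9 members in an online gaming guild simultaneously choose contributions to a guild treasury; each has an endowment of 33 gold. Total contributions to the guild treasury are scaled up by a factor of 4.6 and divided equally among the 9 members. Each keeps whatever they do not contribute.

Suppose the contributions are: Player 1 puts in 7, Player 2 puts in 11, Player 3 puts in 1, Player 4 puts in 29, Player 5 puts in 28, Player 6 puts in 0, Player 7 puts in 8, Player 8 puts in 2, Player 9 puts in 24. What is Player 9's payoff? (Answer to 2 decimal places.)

Total contributed: 7 + 11 + 1 + 29 + 28 + 0 + 8 + 2 + 24 = 110.
Each receives 4.6 × 110 / 9 = 56.22 from the guild treasury.
Player 9 keeps 33 − 24 = 9, so Player 9's payoff is 9 + 56.22 = 65.22.

65.22 gold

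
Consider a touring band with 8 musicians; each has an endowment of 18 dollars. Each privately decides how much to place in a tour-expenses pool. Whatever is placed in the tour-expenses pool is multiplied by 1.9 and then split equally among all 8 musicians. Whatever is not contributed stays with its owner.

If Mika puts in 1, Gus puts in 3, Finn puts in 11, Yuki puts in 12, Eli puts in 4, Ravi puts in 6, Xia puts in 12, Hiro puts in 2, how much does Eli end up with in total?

Total contributed: 1 + 3 + 11 + 12 + 4 + 6 + 12 + 2 = 51.
Each receives 1.9 × 51 / 8 = 12.11 from the tour-expenses pool.
Eli keeps 18 − 4 = 14, so Eli's payoff is 14 + 12.11 = 26.11.

26.11 dollars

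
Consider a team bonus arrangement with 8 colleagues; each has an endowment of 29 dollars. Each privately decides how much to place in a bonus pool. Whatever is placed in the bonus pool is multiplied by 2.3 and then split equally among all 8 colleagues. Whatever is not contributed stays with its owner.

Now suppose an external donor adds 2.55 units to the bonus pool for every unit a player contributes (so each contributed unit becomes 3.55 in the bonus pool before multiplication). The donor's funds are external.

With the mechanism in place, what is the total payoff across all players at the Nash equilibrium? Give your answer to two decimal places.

1894.28 dollars

With the mechanism, a contributed unit returns 2.3 × 3.55 / 8 = 1.0206 per unit of net cost to the contributor — now above 1 — so contributing fully is weakly dominant for every player.
At the Nash equilibrium everyone contributes 29. Group total payoff = 2.3 × 3.55 × 232 = 1894.28.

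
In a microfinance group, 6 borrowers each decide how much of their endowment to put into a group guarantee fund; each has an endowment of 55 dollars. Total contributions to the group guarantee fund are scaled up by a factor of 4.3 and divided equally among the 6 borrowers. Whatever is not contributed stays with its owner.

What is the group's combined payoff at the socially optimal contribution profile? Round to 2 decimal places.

1419.00 dollars

Each contributed unit returns 4.300 to the group as a whole (0.7167 to each of 6 players), which exceeds 1, so the social optimum is full contribution: group total = 4.300 × 330 = 1419.00.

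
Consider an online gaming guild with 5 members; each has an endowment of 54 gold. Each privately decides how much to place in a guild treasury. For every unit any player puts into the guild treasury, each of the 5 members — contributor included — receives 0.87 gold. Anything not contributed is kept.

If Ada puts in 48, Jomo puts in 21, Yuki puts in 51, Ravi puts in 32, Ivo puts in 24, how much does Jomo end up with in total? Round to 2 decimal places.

186.12 gold

Total contributed: 48 + 21 + 51 + 32 + 24 = 176.
Each receives 0.87 × 176 = 153.12 from the guild treasury.
Jomo keeps 54 − 21 = 33, so Jomo's payoff is 33 + 153.12 = 186.12.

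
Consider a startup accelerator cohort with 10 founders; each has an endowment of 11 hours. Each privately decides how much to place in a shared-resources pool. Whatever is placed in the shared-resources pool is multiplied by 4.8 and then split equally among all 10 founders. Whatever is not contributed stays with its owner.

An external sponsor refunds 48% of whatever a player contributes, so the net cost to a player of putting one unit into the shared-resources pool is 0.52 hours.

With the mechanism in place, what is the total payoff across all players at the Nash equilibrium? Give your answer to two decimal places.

With the mechanism, a contributed unit returns (4.8/10) / 0.52 = 0.9231 per unit of net cost — still below 1 — so contributing 0 remains dominant for every player.
At the Nash equilibrium no one contributes; group total payoff = 10 × 11 = 110.

110.00 hours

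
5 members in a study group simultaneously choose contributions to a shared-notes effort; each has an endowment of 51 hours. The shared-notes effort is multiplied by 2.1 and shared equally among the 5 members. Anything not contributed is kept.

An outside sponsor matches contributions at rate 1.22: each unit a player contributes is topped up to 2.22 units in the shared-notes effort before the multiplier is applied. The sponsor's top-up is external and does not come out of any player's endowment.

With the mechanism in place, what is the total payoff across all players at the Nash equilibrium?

The effective private return is 2.1 × 2.22 / 5 = 0.9324, which is still under 1, so the mechanism doesn't change anyone's dominant strategy: zero contribution.
At the Nash equilibrium no one contributes; group total payoff = 5 × 51 = 255.

255.00 hours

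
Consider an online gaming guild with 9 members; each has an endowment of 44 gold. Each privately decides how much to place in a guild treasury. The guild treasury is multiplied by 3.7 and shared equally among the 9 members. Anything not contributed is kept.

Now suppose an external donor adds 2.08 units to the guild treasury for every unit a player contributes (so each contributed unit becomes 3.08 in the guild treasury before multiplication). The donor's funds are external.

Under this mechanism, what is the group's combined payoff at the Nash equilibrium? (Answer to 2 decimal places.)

The effective private return per unit is now 3.7 × 3.08 / 9 = 1.2662 > 1, so every player's dominant strategy flips to full contribution.
At the Nash equilibrium everyone contributes 44. Group total payoff = 3.7 × 3.08 × 396 = 4512.82.

4512.82 gold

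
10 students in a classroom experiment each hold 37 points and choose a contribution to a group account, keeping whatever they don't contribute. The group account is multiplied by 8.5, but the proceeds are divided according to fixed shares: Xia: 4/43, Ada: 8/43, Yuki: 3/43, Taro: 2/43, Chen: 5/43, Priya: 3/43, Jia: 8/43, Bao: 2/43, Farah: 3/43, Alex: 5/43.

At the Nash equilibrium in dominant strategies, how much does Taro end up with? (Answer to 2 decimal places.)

66.26 points

Player j's private return per contributed unit is 8.5 × (j's share). Contributing is weakly dominant for j when that share is at least 1/8.5 = 0.1176, and contributing 0 is dominant otherwise.
Ada and Jia are above the threshold, contributing 37 each; the remaining 8 contribute 0. Total contributed: 74.
Taro keeps 37 and receives 8.5 × 74 × 2/43 = 29.26 from the group account, for a payoff of 66.26.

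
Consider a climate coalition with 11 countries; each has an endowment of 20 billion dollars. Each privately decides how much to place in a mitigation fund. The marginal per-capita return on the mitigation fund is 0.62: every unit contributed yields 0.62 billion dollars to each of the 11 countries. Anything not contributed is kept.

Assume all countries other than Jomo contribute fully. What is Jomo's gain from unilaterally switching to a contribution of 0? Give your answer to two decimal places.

7.60 billion dollars

Switching from a contribution of 20 to 0 lets Jomo keep an extra 20 billion dollars, but lowers the mitigation fund by 20, which costs Jomo their own share of that drop: 0.62 × 20 = 12.40.
Net gain = 20 − 12.40 = 7.60. The private return per contributed unit (0.62) is below 1, so free-riding is indeed the best response regardless of what the others do.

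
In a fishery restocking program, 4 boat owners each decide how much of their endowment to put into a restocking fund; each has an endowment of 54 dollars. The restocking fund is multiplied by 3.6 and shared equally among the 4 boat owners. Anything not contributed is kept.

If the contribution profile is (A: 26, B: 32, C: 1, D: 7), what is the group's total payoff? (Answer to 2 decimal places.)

Total contributed: 26 + 32 + 1 + 7 = 66; total kept: 4 × 54 − 66 = 150.
The restocking fund pays out 3.6 × 66 = 237.60 in aggregate.
Group total = 150 + 237.60 = 387.60.

387.60 dollars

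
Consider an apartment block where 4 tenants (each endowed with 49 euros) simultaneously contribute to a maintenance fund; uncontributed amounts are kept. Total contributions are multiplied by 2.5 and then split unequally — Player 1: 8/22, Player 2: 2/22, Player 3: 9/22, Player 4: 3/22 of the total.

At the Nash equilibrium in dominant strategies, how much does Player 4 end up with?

65.70 euros

For player j, contributing a unit is worthwhile iff 2.5 × (j's share) ≥ 1, i.e. iff j's share is at least 0.4000.
The only share above 0.4000 is Player 3's 9/22, contributing 49; the remaining 3 contribute 0. Total contributed: 49.
Player 4 keeps 49 and receives 2.5 × 49 × 3/22 = 16.70 from the maintenance fund, for a payoff of 65.70.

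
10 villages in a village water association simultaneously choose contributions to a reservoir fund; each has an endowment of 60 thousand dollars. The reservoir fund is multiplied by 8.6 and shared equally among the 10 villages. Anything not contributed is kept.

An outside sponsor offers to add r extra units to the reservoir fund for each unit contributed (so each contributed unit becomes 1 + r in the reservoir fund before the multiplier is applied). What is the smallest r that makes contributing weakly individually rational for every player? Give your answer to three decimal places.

With matching at rate r, one contributed unit becomes (1 + r) in the reservoir fund and returns 8.6 × (1 + r) / 10 to the contributor.
Setting this equal to 1: 1 + r = 10/8.6 = 1.1628.
So the minimum matching rate is r = 1.1628 − 1 = 0.163.

0.163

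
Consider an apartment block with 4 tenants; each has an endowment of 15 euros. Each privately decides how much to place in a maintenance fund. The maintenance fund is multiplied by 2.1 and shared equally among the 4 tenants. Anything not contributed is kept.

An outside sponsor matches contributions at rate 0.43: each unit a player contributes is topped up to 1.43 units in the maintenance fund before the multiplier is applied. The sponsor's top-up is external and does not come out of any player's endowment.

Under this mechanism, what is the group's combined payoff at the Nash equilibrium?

The effective private return is 2.1 × 1.43 / 4 = 0.7508, which is still under 1, so the mechanism doesn't change anyone's dominant strategy: zero contribution.
At the Nash equilibrium no one contributes; group total payoff = 4 × 15 = 60.

60.00 euros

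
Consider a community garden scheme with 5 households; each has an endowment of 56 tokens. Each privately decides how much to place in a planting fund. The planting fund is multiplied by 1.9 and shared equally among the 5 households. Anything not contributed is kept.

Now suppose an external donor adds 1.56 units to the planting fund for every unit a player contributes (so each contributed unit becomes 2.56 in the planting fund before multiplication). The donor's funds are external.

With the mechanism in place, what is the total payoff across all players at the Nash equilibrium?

280.00 tokens

Even with the mechanism, each unit contributed returns only 1.9 × 2.56 / 5 = 0.9728 per unit of net cost, so contributing nothing is still dominant.
At the Nash equilibrium no one contributes; group total payoff = 5 × 56 = 280.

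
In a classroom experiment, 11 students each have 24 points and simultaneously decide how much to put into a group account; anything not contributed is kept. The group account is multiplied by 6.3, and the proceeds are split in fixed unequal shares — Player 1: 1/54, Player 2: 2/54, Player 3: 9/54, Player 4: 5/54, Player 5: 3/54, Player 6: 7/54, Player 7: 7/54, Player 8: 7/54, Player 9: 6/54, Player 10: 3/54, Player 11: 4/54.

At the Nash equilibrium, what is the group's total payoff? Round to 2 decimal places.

Each unit j contributes comes back to j as 6.3 × (j's share), so j prefers to contribute only if that share exceeds 1/6.3 = 0.1587; otherwise keeping the unit dominates.
Only Player 3 (9/54) clears that bar, contributing 24; the remaining 10 contribute 0. Total contributed: 24.
The group account pays out 6.3 × 24 = 151.20 in total (split across the unequal shares, but the aggregate is all that matters for the group sum).
The 10 free-riders keep 24 each, adding 240. Group total = 240 + 151.20 = 391.20.

391.20 points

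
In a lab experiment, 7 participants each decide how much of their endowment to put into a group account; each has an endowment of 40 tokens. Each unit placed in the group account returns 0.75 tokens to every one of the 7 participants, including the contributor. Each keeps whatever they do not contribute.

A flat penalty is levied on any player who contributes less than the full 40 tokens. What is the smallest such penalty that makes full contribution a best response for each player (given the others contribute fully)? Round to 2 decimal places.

10.00 tokens

Given the others contribute fully, the best deviation is to contribute 0 (any partial contribution still incurs the fine and gives up units whose private return 0.75 is below 1).
Deviating from 40 to 0 saves 40 tokens but forfeits the deviator's share of the drop in the group account: 0.75 × 40 = 30.00.
So the deviation gain is 40 − 30.00 = 10.00, and the fine must be at least 10.00 tokens to wipe it out.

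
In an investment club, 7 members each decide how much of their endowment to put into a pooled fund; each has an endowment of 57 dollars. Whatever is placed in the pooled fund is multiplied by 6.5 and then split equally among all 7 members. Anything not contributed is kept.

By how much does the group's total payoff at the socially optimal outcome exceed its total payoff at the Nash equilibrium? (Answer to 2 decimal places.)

Each contributed unit returns 6.5/7 = 0.9286 to its contributor — below 1 — so contributing 0 is dominant for every player. At the Nash equilibrium everyone keeps their 57, and the group total is 7 × 57 = 399.
Each contributed unit returns 6.500 to the group as a whole (0.9286 to each of 7 players), which exceeds 1, so the social optimum is full contribution: group total = 6.500 × 399 = 2593.50.
Efficiency loss = 2593.50 − 399 = 2194.50.

2194.50 dollars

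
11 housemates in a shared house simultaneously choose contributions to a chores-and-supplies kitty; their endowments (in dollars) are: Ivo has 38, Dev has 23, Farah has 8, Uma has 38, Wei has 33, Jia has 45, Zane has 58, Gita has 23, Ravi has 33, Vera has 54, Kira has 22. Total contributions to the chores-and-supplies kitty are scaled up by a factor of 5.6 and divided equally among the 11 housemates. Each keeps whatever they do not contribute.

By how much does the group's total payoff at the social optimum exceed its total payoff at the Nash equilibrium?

The private return per contributed unit is 5.6/11 = 0.5091 < 1 for every player regardless of endowment, so the Nash equilibrium is zero contribution and the group total is Σ E_j = 38 + 23 + 8 + 38 + 33 + 45 + 58 + 23 + 33 + 54 + 22 = 375.
Each contributed unit returns 5.600 to the group, so the social optimum is full contribution by everyone: group total = 5.600 × 375 = 2100.00.
Efficiency loss = (5.600 − 1) × 375 = 1725.00.

1725.00 dollars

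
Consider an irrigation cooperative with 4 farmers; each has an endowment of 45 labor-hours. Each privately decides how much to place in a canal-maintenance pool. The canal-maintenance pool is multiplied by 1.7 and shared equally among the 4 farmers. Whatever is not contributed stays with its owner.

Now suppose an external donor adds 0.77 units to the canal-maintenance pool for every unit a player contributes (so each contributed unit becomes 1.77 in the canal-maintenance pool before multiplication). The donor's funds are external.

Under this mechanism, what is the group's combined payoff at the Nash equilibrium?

Even with the mechanism, each unit contributed returns only 1.7 × 1.77 / 4 = 0.7523 per unit of net cost, so contributing nothing is still dominant.
At the Nash equilibrium no one contributes; group total payoff = 4 × 45 = 180.

180.00 labor-hours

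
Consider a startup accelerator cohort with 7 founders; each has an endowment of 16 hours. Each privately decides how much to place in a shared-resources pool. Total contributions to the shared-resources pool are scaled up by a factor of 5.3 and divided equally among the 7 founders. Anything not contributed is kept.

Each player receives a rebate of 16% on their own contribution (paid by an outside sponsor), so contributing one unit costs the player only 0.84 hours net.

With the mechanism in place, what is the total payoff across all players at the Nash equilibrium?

Even with the mechanism, each unit contributed returns only (5.3/7) / 0.84 = 0.9014 per unit of net cost, so contributing nothing is still dominant.
At the Nash equilibrium no one contributes; group total payoff = 7 × 16 = 112.

112.00 hours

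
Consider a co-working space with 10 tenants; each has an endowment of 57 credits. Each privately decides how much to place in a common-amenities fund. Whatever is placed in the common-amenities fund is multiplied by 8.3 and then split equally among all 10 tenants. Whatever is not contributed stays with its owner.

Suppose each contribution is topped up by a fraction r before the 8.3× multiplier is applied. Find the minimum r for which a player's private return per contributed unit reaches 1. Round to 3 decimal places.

With matching at rate r, one contributed unit becomes (1 + r) in the common-amenities fund and returns 8.3 × (1 + r) / 10 to the contributor.
Setting this equal to 1: 1 + r = 10/8.3 = 1.2048.
So the minimum matching rate is r = 1.2048 − 1 = 0.205.

0.205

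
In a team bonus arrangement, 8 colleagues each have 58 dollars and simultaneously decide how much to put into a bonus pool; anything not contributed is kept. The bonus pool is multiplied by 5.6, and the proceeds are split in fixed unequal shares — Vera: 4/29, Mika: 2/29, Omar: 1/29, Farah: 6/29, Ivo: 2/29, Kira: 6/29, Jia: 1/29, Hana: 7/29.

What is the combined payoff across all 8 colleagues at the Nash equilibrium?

Player j's private return per contributed unit is 5.6 × (j's share). Contributing is weakly dominant for j when that share is at least 1/5.6 = 0.1786, and contributing 0 is dominant otherwise.
The shares above 0.1786 belong to Farah, Kira and Hana, contributing 58 each; the remaining 5 contribute 0. Total contributed: 174.
The bonus pool pays out 5.6 × 174 = 974.40 in total (split across the unequal shares, but the aggregate is all that matters for the group sum).
The 5 free-riders keep 58 each, adding 290. Group total = 290 + 974.40 = 1264.40.

1264.40 dollars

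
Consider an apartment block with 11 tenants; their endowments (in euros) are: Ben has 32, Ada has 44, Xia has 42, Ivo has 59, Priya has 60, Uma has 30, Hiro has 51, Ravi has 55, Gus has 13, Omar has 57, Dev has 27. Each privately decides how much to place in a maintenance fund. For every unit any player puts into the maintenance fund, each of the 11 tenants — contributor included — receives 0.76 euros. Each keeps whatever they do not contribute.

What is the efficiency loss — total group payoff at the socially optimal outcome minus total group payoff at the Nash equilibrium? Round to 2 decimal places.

3459.20 euros

The private return per contributed unit is 0.76 < 1 for everyone, so the Nash equilibrium is zero contribution and the group total is Σ E_j = 32 + 44 + 42 + 59 + 60 + 30 + 51 + 55 + 13 + 57 + 27 = 470.
Each contributed unit returns 8.360 to the group, so the social optimum is full contribution by everyone: group total = 8.360 × 470 = 3929.20.
Efficiency loss = (8.360 − 1) × 470 = 3459.20.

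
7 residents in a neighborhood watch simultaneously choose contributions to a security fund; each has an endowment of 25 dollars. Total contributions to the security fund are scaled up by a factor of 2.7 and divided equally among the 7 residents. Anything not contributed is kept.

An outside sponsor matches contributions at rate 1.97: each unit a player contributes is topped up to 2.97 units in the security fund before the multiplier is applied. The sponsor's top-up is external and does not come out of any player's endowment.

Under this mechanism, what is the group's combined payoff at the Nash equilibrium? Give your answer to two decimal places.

The effective private return per unit is now 2.7 × 2.97 / 7 = 1.1456 > 1, so every player's dominant strategy flips to full contribution.
So the Nash equilibrium is full contribution by all 7; the group earns 2.7 × 2.97 × 175 = 1403.33.

1403.33 dollars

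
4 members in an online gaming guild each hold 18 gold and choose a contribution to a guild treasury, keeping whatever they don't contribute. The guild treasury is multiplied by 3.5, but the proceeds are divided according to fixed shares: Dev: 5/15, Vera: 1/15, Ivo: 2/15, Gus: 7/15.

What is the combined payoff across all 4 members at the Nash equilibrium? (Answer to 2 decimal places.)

162.00 gold

A player with share s gets back 3.5·s per unit contributed, so full contribution is dominant for anyone with s > 1/3.5 = 0.2857 and zero contribution is dominant for anyone below.
Dev and Gus are above the threshold, contributing 18 each; the remaining 2 contribute 0. Total contributed: 36.
The guild treasury pays out 3.5 × 36 = 126.00 in total (split across the unequal shares, but the aggregate is all that matters for the group sum).
The 2 free-riders keep 18 each, adding 36. Group total = 36 + 126.00 = 162.00.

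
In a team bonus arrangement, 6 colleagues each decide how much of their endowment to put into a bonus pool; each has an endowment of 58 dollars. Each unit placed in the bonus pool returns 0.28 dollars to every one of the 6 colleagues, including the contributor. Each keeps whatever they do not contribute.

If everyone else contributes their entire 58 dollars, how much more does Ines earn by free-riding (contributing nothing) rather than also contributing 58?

41.76 dollars

Switching from a contribution of 58 to 0 lets Ines keep an extra 58 dollars, but lowers the bonus pool by 58, which costs Ines their own share of that drop: 0.28 × 58 = 16.24.
Net gain = 58 − 16.24 = 41.76. The private return per contributed unit (0.28) is below 1, so free-riding is indeed the best response regardless of what the others do.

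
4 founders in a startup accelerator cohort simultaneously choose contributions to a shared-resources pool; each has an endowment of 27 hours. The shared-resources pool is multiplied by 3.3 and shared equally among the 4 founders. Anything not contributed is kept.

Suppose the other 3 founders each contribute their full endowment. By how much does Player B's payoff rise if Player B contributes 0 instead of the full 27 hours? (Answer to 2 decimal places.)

Switching from a contribution of 27 to 0 lets Player B keep an extra 27 hours, but lowers the shared-resources pool by 27, which costs Player B their own share of that drop: 3.3/4 × 27 = 22.27.
Net gain = 27 − 22.27 = 4.73. The private return per contributed unit (0.8250) is below 1, so free-riding is indeed the best response regardless of what the others do.

4.73 hours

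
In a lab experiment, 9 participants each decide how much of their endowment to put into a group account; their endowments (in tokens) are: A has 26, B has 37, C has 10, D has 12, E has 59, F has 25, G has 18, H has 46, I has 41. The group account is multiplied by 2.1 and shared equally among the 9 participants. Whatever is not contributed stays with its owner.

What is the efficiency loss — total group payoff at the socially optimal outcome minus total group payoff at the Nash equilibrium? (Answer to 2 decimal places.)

301.40 tokens

The private return per contributed unit is 2.1/9 = 0.2333 < 1 for every player regardless of endowment, so the Nash equilibrium is zero contribution and the group total is Σ E_j = 26 + 37 + 10 + 12 + 59 + 25 + 18 + 46 + 41 = 274.
Each contributed unit returns 2.100 to the group, so the social optimum is full contribution by everyone: group total = 2.100 × 274 = 575.40.
Efficiency loss = (2.100 − 1) × 274 = 301.40.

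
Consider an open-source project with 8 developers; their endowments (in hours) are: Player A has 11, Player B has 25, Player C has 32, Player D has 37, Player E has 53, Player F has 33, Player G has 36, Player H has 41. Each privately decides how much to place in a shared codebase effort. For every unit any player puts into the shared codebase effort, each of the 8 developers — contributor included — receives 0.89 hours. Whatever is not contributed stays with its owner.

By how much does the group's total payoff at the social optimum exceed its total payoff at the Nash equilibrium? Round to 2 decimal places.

The private return per contributed unit is 0.89 < 1 for everyone, so the Nash equilibrium is zero contribution and the group total is Σ E_j = 11 + 25 + 32 + 37 + 53 + 33 + 36 + 41 = 268.
Each contributed unit returns 7.120 to the group, so the social optimum is full contribution by everyone: group total = 7.120 × 268 = 1908.16.
Efficiency loss = (7.120 − 1) × 268 = 1640.16.

1640.16 hours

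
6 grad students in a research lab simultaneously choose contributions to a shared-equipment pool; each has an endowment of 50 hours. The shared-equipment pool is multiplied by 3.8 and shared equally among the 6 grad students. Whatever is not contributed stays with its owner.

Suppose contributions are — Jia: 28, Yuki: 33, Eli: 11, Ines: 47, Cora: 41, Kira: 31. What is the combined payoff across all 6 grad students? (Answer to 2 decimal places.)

Total contributed: 28 + 33 + 11 + 47 + 41 + 31 = 191; total kept: 6 × 50 − 191 = 109.
The shared-equipment pool pays out 3.8 × 191 = 725.80 in aggregate.
Group total = 109 + 725.80 = 834.80.

834.80 hours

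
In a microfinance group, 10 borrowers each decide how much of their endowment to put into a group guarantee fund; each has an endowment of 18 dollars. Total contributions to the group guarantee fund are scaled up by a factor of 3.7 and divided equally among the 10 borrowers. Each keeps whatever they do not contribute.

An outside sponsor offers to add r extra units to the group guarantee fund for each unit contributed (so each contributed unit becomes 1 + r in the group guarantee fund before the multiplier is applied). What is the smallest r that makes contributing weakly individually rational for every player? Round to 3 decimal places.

1.703

With matching at rate r, one contributed unit becomes (1 + r) in the group guarantee fund and returns 3.7 × (1 + r) / 10 to the contributor.
Setting this equal to 1: 1 + r = 10/3.7 = 2.7027.
So the minimum matching rate is r = 2.7027 − 1 = 1.703.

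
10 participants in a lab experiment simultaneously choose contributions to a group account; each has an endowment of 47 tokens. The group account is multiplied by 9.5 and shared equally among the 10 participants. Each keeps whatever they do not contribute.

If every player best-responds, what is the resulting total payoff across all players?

Each contributed unit returns 9.5/10 = 0.9500 to its contributor — below 1 — so contributing 0 is dominant for every player. At the Nash equilibrium everyone keeps their 47, and the group total is 10 × 47 = 470.

470.00 tokens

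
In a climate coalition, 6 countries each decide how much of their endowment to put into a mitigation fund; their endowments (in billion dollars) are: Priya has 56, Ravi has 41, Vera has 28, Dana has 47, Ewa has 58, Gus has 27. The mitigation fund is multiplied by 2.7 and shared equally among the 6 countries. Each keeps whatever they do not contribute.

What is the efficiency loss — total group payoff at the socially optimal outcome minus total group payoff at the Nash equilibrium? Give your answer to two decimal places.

436.90 billion dollars

The private return per contributed unit is 2.7/6 = 0.4500 < 1 for every player regardless of endowment, so the Nash equilibrium is zero contribution and the group total is Σ E_j = 56 + 41 + 28 + 47 + 58 + 27 = 257.
Each contributed unit returns 2.700 to the group, so the social optimum is full contribution by everyone: group total = 2.700 × 257 = 693.90.
Efficiency loss = (2.700 − 1) × 257 = 436.90.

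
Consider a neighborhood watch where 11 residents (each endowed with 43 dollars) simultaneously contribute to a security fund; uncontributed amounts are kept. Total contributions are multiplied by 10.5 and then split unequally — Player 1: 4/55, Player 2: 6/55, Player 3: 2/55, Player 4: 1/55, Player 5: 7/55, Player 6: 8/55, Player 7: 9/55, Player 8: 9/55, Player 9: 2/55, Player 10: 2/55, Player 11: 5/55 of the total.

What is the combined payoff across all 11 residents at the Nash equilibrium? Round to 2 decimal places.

2515.50 dollars

A player with share s gets back 10.5·s per unit contributed, so full contribution is dominant for anyone with s > 1/10.5 = 0.0952 and zero contribution is dominant for anyone below.
Player 2, Player 5, Player 6, Player 7 and Player 8 are above the threshold, contributing 43 each; the remaining 6 contribute 0. Total contributed: 215.
The security fund pays out 10.5 × 215 = 2257.50 in total (split across the unequal shares, but the aggregate is all that matters for the group sum).
The 6 free-riders keep 43 each, adding 258. Group total = 258 + 2257.50 = 2515.50.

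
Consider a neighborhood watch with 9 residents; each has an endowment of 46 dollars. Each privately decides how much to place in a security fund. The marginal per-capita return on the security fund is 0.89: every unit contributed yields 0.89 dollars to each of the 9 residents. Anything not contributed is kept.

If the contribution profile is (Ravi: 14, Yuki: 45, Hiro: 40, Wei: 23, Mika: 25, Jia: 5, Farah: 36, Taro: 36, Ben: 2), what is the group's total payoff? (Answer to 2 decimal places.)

1998.26 dollars

Total contributed: 14 + 45 + 40 + 23 + 25 + 5 + 36 + 36 + 2 = 226; total kept: 9 × 46 − 226 = 188.
The security fund pays out 0.89 × 9 × 226 = 1810.26 in aggregate.
Group total = 188 + 1810.26 = 1998.26.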